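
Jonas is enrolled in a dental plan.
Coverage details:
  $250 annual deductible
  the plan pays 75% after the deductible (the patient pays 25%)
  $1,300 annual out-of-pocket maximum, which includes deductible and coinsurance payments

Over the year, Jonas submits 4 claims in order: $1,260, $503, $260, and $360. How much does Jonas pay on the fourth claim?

#1 ($1,260): $250 to deductible, leaving $1,010; 25% of $1,010 = $252.50. Patient owes $502.50 (running OOP $502.50).
#2 ($503): deductible already satisfied, so patient's share is 25% × $503 = $125.75. Patient pays $125.75; OOP now $628.25.
#3 ($260): deductible met; 25% of $260 = $65. Cost to patient: $65. OOP to date $693.25.
#4 ($360): deductible met; 25% of $360 = $90. Patient pays $90; OOP now $783.25.

$90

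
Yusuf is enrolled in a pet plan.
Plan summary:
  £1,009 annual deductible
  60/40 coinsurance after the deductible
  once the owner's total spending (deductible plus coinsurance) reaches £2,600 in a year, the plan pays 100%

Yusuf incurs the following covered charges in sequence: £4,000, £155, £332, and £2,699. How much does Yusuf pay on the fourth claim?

£199.80

Claim 1 — £4,000: £1,009 finishes the deductible; £2,991 goes to coinsurance; coinsurance £2,991 × 40% = £1,196.40. Owner owes £2,205.40 (running OOP £2,205.40).
Claim 2 — £155: 40% coinsurance on £155 = £62. Cost to owner: £62. OOP to date £2,267.40.
Claim 3 — £332: deductible already satisfied, so owner's share is 40% × £332 = £132.80. Cost to owner: £132.80. OOP to date £2,400.20.
Claim 4 — £2,699: deductible met; 40% of £2,699 = £1,079.60. OOP would hit £3,479.80 > £2,600, so the cap limits the owner to £2,600 − £2,400.20 = £199.80.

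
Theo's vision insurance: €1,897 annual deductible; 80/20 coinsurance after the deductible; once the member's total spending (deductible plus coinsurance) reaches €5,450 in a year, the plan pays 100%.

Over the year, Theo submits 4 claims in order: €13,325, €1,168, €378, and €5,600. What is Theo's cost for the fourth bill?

€958.20

Bill 1, €13,325: deductible takes €1,897, €11,428 remains; coinsurance €11,428 × 20% = €2,285.60. Member owes €4,182.60 (running OOP €4,182.60).
Bill 2, €1,168: deductible met; 20% of €1,168 = €233.60. Cost to member: €233.60. OOP to date €4,416.20.
Bill 3, €378: deductible met; 20% of €378 = €75.60. Cost to member: €75.60. OOP to date €4,491.80.
Bill 4, €5,600: deductible met; 20% of €5,600 = €1,120. Adding that to €4,491.80 gives €5,611.80, past the €5,450 cap; member pays only €5,450 − €4,491.80 = €958.20.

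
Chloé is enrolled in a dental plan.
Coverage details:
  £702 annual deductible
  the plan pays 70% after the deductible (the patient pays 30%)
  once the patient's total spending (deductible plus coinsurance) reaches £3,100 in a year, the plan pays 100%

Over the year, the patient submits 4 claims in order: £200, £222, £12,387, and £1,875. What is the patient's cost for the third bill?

#1 (£200): fully absorbed by the deductible. Patient owes £200 (running OOP £200).
#2 (£222): entire amount goes to the deductible. Patient pays £222; OOP now £422.
#3 (£12,387): deductible takes £280, £12,107 remains; patient's 30% is £3,632.10. Together that's £280 + £3,632.10 = £3,912.10. That would push OOP to £4,334.10, over the £3,100 cap, so patient pays £3,100 − £422 = £2,678.

£2,678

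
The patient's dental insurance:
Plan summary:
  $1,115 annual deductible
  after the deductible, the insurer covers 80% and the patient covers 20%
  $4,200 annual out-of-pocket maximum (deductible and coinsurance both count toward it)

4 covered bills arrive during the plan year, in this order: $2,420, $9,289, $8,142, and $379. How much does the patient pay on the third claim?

#1 ($2,420): $1,115 to deductible, leaving $1,305; patient's 20% is $261. Cost to patient: $1,376. OOP to date $1,376.
#2 ($9,289): deductible already satisfied, so patient's share is 20% × $9,289 = $1,857.80. Cost to patient: $1,857.80. OOP to date $3,233.80.
#3 ($8,142): 20% coinsurance on $8,142 = $1,628.40. OOP would hit $4,862.20 > $4,200, so the cap limits the patient to $4,200 − $3,233.80 = $966.20.

$966.20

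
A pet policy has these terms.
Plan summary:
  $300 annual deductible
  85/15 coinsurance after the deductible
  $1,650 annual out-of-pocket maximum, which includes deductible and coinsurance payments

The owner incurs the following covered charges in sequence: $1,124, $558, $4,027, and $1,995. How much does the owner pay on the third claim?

$604.05

Claim 1 — $1,124: $300 to deductible, leaving $824; 15% of $824 = $123.60. Owner owes $423.60 (running OOP $423.60).
Claim 2 — $558: 15% coinsurance on $558 = $83.70. Cost to owner: $83.70. OOP to date $507.30.
Claim 3 — $4,027: deductible met; 15% of $4,027 = $604.05. Cost to owner: $604.05. OOP to date $1,111.35.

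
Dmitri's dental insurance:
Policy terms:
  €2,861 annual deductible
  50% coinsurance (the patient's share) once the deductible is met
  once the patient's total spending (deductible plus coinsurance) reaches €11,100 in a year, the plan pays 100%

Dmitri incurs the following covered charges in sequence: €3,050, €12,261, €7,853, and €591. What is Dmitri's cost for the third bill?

€2,014

Bill 1, €3,050: €2,861 finishes the deductible; €189 goes to coinsurance; coinsurance €189 × 50% = €94.50. Patient owes €2,955.50 (running OOP €2,955.50).
Bill 2, €12,261: deductible already satisfied, so patient's share is 50% × €12,261 = €6,130.50. Patient owes €6,130.50 (running OOP €9,086).
Bill 3, €7,853: 50% coinsurance on €7,853 = €3,926.50. Adding that to €9,086 gives €13,012.50, past the €11,100 cap; patient pays only €11,100 − €9,086 = €2,014.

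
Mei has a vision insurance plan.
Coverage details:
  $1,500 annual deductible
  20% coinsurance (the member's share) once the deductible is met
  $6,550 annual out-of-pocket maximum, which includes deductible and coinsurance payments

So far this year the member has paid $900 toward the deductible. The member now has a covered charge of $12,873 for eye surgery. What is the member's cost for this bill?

$900 of the $1,500 deductible is already met, leaving $600.
After the $600 deductible portion, $12,873 − $600 = $12,273 is subject to coinsurance.
Coinsurance: $12,273 × 20% = $2,454.60.
That puts the member's cost at $600 + $2,454.60 = $3,054.60 before any cap.
Cumulative spending $900 + $3,054.60 = $3,954.60 stays under the $6,550 maximum.

$3,054.60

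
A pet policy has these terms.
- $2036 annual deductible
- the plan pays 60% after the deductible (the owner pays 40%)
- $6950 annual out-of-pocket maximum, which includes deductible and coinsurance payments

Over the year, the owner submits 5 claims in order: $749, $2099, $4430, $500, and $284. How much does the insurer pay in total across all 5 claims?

$3615.60

Claim 1 — $749: all of it applies to the deductible. Owner owes $749 (running OOP $749). Insurer: $749 − $749 = $0.
Claim 2 — $2099: deductible takes $1287, $812 remains; owner's 40% is $324.80. Cost to owner: $1611.80. OOP to date $2360.80. Plan pays $2099 − $1611.80 = $487.20.
Claim 3 — $4430: 40% coinsurance on $4430 = $1772. Owner owes $1772 (running OOP $4132.80). Insurer: $4430 − $1772 = $2658.
Claim 4 — $500: deductible met; 40% of $500 = $200. Owner owes $200 (running OOP $4332.80). Plan pays $500 − $200 = $300.
Claim 5 — $284: deductible already satisfied, so owner's share is 40% × $284 = $113.60. Cost to owner: $113.60. OOP to date $4446.40. Plan pays $284 − $113.60 = $170.40.
Insurer total: $0 + $487.20 + $2658 + $300 + $170.40 = $3615.60.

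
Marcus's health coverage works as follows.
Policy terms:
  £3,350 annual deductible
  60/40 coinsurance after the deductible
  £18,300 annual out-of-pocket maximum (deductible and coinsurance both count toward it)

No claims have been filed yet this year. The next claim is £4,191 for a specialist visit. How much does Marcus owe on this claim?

£3,686.40

Deductible not yet touched, so the first £3,350 of the bill goes to the deductible.
The remaining £841 (= £4,191 − £3,350) moves to coinsurance.
40% of £841 = £336.40 falls to the patient.
Patient responsibility before any cap: £3,350 + £336.40 = £3,686.40.
Year-to-date out-of-pocket becomes £0 + £3,686.40 = £3,686.40, still under the £18,300 maximum, so no cap applies.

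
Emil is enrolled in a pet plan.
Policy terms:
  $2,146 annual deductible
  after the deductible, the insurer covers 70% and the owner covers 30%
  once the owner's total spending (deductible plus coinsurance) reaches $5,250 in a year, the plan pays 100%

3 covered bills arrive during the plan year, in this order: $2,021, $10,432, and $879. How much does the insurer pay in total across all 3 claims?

$8,082

Bill 1, $2,021: fully absorbed by the deductible. Cost to owner: $2,021. OOP to date $2,021. Plan pays $2,021 − $2,021 = $0.
Bill 2, $10,432: $125 to deductible, leaving $10,307; owner's 30% is $3,092.10. Cost to owner: $3,217.10. OOP to date $5,238.10. Plan pays $10,432 − $3,217.10 = $7,214.90.
Bill 3, $879: deductible met; 30% of $879 = $263.70. OOP would hit $5,501.80 > $5,250, so the cap limits the owner to $5,250 − $5,238.10 = $11.90. Plan pays $879 − $11.90 = $867.10.
Insurer total = bills − owner's total = $13,332 − $5,250 = $8,082.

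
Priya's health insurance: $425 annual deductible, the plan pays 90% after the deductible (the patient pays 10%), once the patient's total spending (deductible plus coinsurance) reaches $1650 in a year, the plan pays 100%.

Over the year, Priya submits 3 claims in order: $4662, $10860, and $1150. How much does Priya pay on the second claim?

$801.30

Bill 1, $4662: $425 finishes the deductible; $4237 goes to coinsurance; 10% of $4237 = $423.70. Cost to patient: $848.70. OOP to date $848.70.
Bill 2, $10860: 10% coinsurance on $10860 = $1086. Adding that to $848.70 gives $1934.70, past the $1650 cap; patient pays only $1650 − $848.70 = $801.30.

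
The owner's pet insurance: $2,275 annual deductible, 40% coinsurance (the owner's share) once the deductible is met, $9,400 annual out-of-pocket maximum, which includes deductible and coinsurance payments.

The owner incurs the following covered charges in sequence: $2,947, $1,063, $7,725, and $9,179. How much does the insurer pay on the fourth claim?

$5,838

#1 ($2,947): $2,275 to deductible, leaving $672; 40% of $672 = $268.80. Cost to owner: $2,543.80. OOP to date $2,543.80. Plan pays $2,947 − $2,543.80 = $403.20.
#2 ($1,063): deductible met; 40% of $1,063 = $425.20. Cost to owner: $425.20. OOP to date $2,969. Insurer: $1,063 − $425.20 = $637.80.
#3 ($7,725): 40% coinsurance on $7,725 = $3,090. Owner owes $3,090 (running OOP $6,059). Insurer: $7,725 − $3,090 = $4,635.
#4 ($9,179): 40% coinsurance on $9,179 = $3,671.60. OOP would hit $9,730.60 > $9,400, so the cap limits the owner to $9,400 − $6,059 = $3,341. Plan pays $9,179 − $3,341 = $5,838.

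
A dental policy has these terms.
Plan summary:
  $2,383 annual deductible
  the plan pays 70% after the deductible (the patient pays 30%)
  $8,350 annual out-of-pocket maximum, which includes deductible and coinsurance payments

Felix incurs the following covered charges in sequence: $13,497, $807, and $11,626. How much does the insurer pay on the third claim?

$9,235.30

Bill 1, $13,497: deductible takes $2,383, $11,114 remains; patient's 30% is $3,334.20. Cost to patient: $5,717.20. OOP to date $5,717.20. Insurer: $13,497 − $5,717.20 = $7,779.80.
Bill 2, $807: deductible already satisfied, so patient's share is 30% × $807 = $242.10. Patient pays $242.10; OOP now $5,959.30. Plan pays $807 − $242.10 = $564.90.
Bill 3, $11,626: 30% coinsurance on $11,626 = $3,487.80. That would push OOP to $9,447.10, over the $8,350 cap, so patient pays $8,350 − $5,959.30 = $2,390.70. Insurer: $11,626 − $2,390.70 = $9,235.30.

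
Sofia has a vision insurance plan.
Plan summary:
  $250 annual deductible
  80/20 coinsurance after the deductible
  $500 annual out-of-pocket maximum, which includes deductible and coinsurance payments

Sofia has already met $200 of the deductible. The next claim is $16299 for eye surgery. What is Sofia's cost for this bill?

$200 of the $250 deductible is already met, leaving $50.
After the $50 deductible portion, $16299 − $50 = $16249 is subject to coinsurance.
Coinsurance: $16249 × 20% = $3249.80.
So the member owes $50 + $3249.80 = $3299.80 before any cap.
That would bring total out-of-pocket to $3499.80, past the $500 cap. The member is capped at $500 − $200 = $300 on this claim.

$300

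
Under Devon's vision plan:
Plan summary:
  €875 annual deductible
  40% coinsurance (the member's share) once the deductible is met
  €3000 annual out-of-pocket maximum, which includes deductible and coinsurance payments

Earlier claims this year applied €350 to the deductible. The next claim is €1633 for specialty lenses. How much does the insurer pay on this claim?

Remaining deductible: €875 − €350 = €525.
After the €525 deductible portion, €1633 − €525 = €1108 is subject to coinsurance.
Member's 40% share of €1108 is €443.20.
That puts the member's cost at €525 + €443.20 = €968.20 before any cap.
Cumulative spending €350 + €968.20 = €1318.20 stays under the €3000 maximum.
The plan picks up €1633 − €968.20 = €664.80.

€664.80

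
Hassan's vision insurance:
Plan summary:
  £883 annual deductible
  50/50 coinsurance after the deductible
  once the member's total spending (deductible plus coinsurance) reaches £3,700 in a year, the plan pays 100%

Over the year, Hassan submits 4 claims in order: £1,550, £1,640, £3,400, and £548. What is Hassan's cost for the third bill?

£1,663.50

Bill 1, £1,550: £883 to deductible, leaving £667; 50% of £667 = £333.50. Member pays £1,216.50; OOP now £1,216.50.
Bill 2, £1,640: deductible met; 50% of £1,640 = £820. Member owes £820 (running OOP £2,036.50).
Bill 3, £3,400: 50% coinsurance on £3,400 = £1,700. Adding that to £2,036.50 gives £3,736.50, past the £3,700 cap; member pays only £3,700 − £2,036.50 = £1,663.50.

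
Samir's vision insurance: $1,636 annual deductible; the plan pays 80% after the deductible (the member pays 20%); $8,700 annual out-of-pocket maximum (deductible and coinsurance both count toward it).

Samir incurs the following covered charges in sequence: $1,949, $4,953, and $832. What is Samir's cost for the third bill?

Bill 1, $1,949: deductible takes $1,636, $313 remains; member's 20% is $62.60. Member pays $1,698.60; OOP now $1,698.60.
Bill 2, $4,953: 20% coinsurance on $4,953 = $990.60. Member owes $990.60 (running OOP $2,689.20).
Bill 3, $832: deductible already satisfied, so member's share is 20% × $832 = $166.40. Member pays $166.40; OOP now $2,855.60.

$166.40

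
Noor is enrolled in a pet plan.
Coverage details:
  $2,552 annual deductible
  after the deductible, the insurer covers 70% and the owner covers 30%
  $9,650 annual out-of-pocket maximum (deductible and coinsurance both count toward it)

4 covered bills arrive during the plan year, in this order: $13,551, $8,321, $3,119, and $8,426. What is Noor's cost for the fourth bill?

Bill 1, $13,551: $2,552 to deductible, leaving $10,999; 30% of $10,999 = $3,299.70. Owner pays $5,851.70; OOP now $5,851.70.
Bill 2, $8,321: deductible already satisfied, so owner's share is 30% × $8,321 = $2,496.30. Owner pays $2,496.30; OOP now $8,348.
Bill 3, $3,119: deductible already satisfied, so owner's share is 30% × $3,119 = $935.70. Cost to owner: $935.70. OOP to date $9,283.70.
Bill 4, $8,426: 30% coinsurance on $8,426 = $2,527.80. That would push OOP to $11,811.50, over the $9,650 cap, so owner pays $9,650 − $9,283.70 = $366.30.

$366.30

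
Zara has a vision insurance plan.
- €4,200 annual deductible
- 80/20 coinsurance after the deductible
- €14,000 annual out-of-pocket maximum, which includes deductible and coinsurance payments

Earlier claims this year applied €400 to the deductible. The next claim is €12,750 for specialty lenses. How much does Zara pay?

Remaining deductible: €4,200 − €400 = €3,800.
The remaining €8,950 (= €12,750 − €3,800) moves to coinsurance.
Coinsurance: €8,950 × 20% = €1,790.
Member responsibility before any cap: €3,800 + €1,790 = €5,590.
Year-to-date out-of-pocket becomes €400 + €5,590 = €5,990, still under the €14,000 maximum, so no cap applies.

€5,590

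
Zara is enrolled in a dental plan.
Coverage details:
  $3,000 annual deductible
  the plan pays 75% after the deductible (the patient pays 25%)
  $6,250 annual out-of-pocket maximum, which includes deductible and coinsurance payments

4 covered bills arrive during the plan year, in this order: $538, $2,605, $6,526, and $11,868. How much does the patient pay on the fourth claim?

$1,582.75

Claim 1 ($538): all of it applies to the deductible. Patient owes $538 (running OOP $538).
Claim 2 ($2,605): $2,462 finishes the deductible; $143 goes to coinsurance; coinsurance $143 × 25% = $35.75. Cost to patient: $2,497.75. OOP to date $3,035.75.
Claim 3 ($6,526): deductible met; 25% of $6,526 = $1,631.50. Patient owes $1,631.50 (running OOP $4,667.25).
Claim 4 ($11,868): deductible met; 25% of $11,868 = $2,967. That would push OOP to $7,634.25, over the $6,250 cap, so patient pays $6,250 − $4,667.25 = $1,582.75.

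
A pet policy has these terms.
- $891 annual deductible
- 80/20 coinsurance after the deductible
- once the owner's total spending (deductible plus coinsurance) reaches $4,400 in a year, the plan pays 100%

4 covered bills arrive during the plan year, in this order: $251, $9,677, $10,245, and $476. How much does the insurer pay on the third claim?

$8,543.40

Bill 1, $251: all of it applies to the deductible. Owner pays $251; OOP now $251. Insurer: $251 − $251 = $0.
Bill 2, $9,677: deductible takes $640, $9,037 remains; owner's 20% is $1,807.40. Owner owes $2,447.40 (running OOP $2,698.40). Insurer: $9,677 − $2,447.40 = $7,229.60.
Bill 3, $10,245: 20% coinsurance on $10,245 = $2,049. Adding that to $2,698.40 gives $4,747.40, past the $4,400 cap; owner pays only $4,400 − $2,698.40 = $1,701.60. Insurer: $10,245 − $1,701.60 = $8,543.40.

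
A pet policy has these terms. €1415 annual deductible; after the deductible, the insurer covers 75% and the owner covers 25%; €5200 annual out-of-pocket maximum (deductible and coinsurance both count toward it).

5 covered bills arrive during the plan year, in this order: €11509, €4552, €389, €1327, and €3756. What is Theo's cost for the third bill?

#1 (€11509): deductible takes €1415, €10094 remains; owner's 25% is €2523.50. Cost to owner: €3938.50. OOP to date €3938.50.
#2 (€4552): deductible met; 25% of €4552 = €1138. Owner pays €1138; OOP now €5076.50.
#3 (€389): 25% coinsurance on €389 = €97.25. Cost to owner: €97.25. OOP to date €5173.75.

€97.25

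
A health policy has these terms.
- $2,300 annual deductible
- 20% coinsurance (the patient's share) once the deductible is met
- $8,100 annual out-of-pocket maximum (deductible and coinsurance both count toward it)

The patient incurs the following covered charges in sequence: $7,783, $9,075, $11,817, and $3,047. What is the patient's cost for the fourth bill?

Claim 1 ($7,783): deductible takes $2,300, $5,483 remains; 20% of $5,483 = $1,096.60. Patient pays $3,396.60; OOP now $3,396.60.
Claim 2 ($9,075): deductible already satisfied, so patient's share is 20% × $9,075 = $1,815. Patient owes $1,815 (running OOP $5,211.60).
Claim 3 ($11,817): deductible met; 20% of $11,817 = $2,363.40. Patient owes $2,363.40 (running OOP $7,575).
Claim 4 ($3,047): deductible already satisfied, so patient's share is 20% × $3,047 = $609.40. That would push OOP to $8,184.40, over the $8,100 cap, so patient pays $8,100 − $7,575 = $525.

$525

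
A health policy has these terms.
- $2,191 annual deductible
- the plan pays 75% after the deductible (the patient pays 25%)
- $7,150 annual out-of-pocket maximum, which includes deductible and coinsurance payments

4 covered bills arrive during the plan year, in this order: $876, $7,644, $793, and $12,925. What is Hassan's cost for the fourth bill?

$3,178.50

Bill 1, $876: entire amount goes to the deductible. Patient pays $876; OOP now $876.
Bill 2, $7,644: $1,315 to deductible, leaving $6,329; 25% of $6,329 = $1,582.25. Patient owes $2,897.25 (running OOP $3,773.25).
Bill 3, $793: deductible already satisfied, so patient's share is 25% × $793 = $198.25. Cost to patient: $198.25. OOP to date $3,971.50.
Bill 4, $12,925: 25% coinsurance on $12,925 = $3,231.25. OOP would hit $7,202.75 > $7,150, so the cap limits the patient to $7,150 − $3,971.50 = $3,178.50.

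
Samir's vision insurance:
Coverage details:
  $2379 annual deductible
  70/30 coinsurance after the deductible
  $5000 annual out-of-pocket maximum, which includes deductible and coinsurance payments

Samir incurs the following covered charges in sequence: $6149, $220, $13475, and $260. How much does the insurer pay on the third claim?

$12051

Claim 1 ($6149): $2379 finishes the deductible; $3770 goes to coinsurance; member's 30% is $1131. Member owes $3510 (running OOP $3510). Insurer: $6149 − $3510 = $2639.
Claim 2 ($220): 30% coinsurance on $220 = $66. Cost to member: $66. OOP to date $3576. Plan pays $220 − $66 = $154.
Claim 3 ($13475): deductible already satisfied, so member's share is 30% × $13475 = $4042.50. Adding that to $3576 gives $7618.50, past the $5000 cap; member pays only $5000 − $3576 = $1424. Plan pays $13475 − $1424 = $12051.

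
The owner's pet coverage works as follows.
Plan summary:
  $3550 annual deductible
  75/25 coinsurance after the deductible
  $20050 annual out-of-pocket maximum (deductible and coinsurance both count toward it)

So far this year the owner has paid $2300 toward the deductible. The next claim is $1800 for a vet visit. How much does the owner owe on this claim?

$1387.50

Deductible still to meet: $3550 − $2300 = $1250.
After the $1250 deductible portion, $1800 − $1250 = $550 is subject to coinsurance.
25% of $550 = $137.50 falls to the owner.
So the owner owes $1250 + $137.50 = $1387.50 before any cap.
Cumulative spending $2300 + $1387.50 = $3687.50 stays under the $20050 maximum.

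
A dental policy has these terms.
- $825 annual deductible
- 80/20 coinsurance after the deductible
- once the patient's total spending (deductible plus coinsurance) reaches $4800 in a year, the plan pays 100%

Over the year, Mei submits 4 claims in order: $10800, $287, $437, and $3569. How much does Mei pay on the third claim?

$87.40

Bill 1, $10800: $825 to deductible, leaving $9975; 20% of $9975 = $1995. Patient owes $2820 (running OOP $2820).
Bill 2, $287: deductible met; 20% of $287 = $57.40. Cost to patient: $57.40. OOP to date $2877.40.
Bill 3, $437: 20% coinsurance on $437 = $87.40. Patient pays $87.40; OOP now $2964.80.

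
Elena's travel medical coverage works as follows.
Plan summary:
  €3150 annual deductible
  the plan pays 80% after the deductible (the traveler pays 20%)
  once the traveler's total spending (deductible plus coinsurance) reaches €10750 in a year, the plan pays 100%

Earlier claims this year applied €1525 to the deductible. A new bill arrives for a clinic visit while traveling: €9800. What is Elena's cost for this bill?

Deductible still to meet: €3150 − €1525 = €1625.
After the €1625 deductible portion, €9800 − €1625 = €8175 is subject to coinsurance.
20% of €8175 = €1635 falls to the traveler.
Traveler responsibility before any cap: €1625 + €1635 = €3260.
Cumulative spending €1525 + €3260 = €4785 stays under the €10750 maximum.

€3260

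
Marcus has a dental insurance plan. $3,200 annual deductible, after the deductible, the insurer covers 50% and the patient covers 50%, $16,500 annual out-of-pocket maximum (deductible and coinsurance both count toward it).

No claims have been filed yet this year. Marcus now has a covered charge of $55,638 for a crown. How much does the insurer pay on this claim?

Nothing has been paid toward the $3,200 deductible, so the first $3,200 of this charge is applied there.
That leaves $55,638 − $3,200 = $52,438 for coinsurance.
Patient's 50% share of $52,438 is $26,219.
Patient responsibility before any cap: $3,200 + $26,219 = $29,419.
Adding $29,419 to the $0 already spent would give $29,419, which exceeds the $16,500 cap; the patient pays just $16,500 − $0 = $16,500.
The plan picks up $55,638 − $16,500 = $39,138.

$39,138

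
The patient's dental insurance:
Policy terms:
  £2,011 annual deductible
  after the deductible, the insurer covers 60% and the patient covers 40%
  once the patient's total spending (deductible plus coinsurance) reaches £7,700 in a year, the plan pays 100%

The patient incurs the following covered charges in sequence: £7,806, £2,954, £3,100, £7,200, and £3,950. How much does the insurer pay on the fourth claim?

£6,250.60

Bill 1, £7,806: £2,011 to deductible, leaving £5,795; 40% of £5,795 = £2,318. Cost to patient: £4,329. OOP to date £4,329. Insurer: £7,806 − £4,329 = £3,477.
Bill 2, £2,954: deductible met; 40% of £2,954 = £1,181.60. Patient pays £1,181.60; OOP now £5,510.60. Plan pays £2,954 − £1,181.60 = £1,772.40.
Bill 3, £3,100: 40% coinsurance on £3,100 = £1,240. Patient owes £1,240 (running OOP £6,750.60). Plan pays £3,100 − £1,240 = £1,860.
Bill 4, £7,200: deductible already satisfied, so patient's share is 40% × £7,200 = £2,880. That would push OOP to £9,630.60, over the £7,700 cap, so patient pays £7,700 − £6,750.60 = £949.40. Plan pays £7,200 − £949.40 = £6,250.60.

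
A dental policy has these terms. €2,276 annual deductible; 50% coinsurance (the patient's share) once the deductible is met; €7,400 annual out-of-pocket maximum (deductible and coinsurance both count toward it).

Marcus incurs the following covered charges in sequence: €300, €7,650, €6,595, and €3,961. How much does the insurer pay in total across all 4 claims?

Bill 1, €300: all of it applies to the deductible. Cost to patient: €300. OOP to date €300. Plan pays €300 − €300 = €0.
Bill 2, €7,650: €1,976 finishes the deductible; €5,674 goes to coinsurance; coinsurance €5,674 × 50% = €2,837. Cost to patient: €4,813. OOP to date €5,113. Plan pays €7,650 − €4,813 = €2,837.
Bill 3, €6,595: deductible already satisfied, so patient's share is 50% × €6,595 = €3,297.50. That would push OOP to €8,410.50, over the €7,400 cap, so patient pays €7,400 − €5,113 = €2,287. Plan pays €6,595 − €2,287 = €4,308.
Bill 4, €3,961: 50% coinsurance on €3,961 = €1,980.50. OOP would hit €9,380.50 > €7,400, so the cap limits the patient to €7,400 − €7,400 = €0. Plan pays €3,961 − €0 = €3,961.
Insurer total = bills − patient's total = €18,506 − €7,400 = €11,106.

€11,106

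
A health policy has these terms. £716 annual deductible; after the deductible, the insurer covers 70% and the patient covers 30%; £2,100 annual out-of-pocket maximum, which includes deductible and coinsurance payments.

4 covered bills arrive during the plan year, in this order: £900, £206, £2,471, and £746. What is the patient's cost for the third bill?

Bill 1, £900: deductible takes £716, £184 remains; coinsurance £184 × 30% = £55.20. Cost to patient: £771.20. OOP to date £771.20.
Bill 2, £206: deductible met; 30% of £206 = £61.80. Cost to patient: £61.80. OOP to date £833.
Bill 3, £2,471: 30% coinsurance on £2,471 = £741.30. Patient pays £741.30; OOP now £1,574.30.

£741.30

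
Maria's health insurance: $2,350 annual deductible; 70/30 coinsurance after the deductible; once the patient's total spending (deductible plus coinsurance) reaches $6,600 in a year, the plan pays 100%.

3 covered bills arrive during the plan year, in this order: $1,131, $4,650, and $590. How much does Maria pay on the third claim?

$177

Claim 1 ($1,131): all of it applies to the deductible. Patient pays $1,131; OOP now $1,131.
Claim 2 ($4,650): $1,219 to deductible, leaving $3,431; 30% of $3,431 = $1,029.30. Patient pays $2,248.30; OOP now $3,379.30.
Claim 3 ($590): 30% coinsurance on $590 = $177. Patient pays $177; OOP now $3,556.30.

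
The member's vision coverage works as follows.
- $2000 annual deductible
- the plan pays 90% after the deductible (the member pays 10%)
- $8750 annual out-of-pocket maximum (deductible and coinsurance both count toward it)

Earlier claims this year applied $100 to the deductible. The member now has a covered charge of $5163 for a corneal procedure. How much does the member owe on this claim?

$100 of the $2000 deductible is already met, leaving $1900.
After the $1900 deductible portion, $5163 − $1900 = $3263 is subject to coinsurance.
Coinsurance: $3263 × 10% = $326.30.
That puts the member's cost at $1900 + $326.30 = $2226.30 before any cap.
Cumulative spending $100 + $2226.30 = $2326.30 stays under the $8750 maximum.

$2226.30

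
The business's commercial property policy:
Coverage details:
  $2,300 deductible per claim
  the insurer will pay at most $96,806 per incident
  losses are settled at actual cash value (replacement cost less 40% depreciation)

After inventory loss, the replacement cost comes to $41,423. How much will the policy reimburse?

Actual cash value after 40% depreciation: $41,423 × 60% = $24,853.80.
Less the $2,300 deductible: $24,853.80 − $2,300 = $22,553.80.
$22,553.80 ≤ $96,806, so the limit doesn't bind; insurer pays $22,553.80.

$22,553.80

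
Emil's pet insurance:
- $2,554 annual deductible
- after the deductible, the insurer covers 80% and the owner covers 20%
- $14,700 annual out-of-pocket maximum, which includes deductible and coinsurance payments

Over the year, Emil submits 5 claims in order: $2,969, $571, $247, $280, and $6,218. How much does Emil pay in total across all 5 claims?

$4,100.20

Claim 1 ($2,969): $2,554 to deductible, leaving $415; 20% of $415 = $83. Owner owes $2,637 (running OOP $2,637).
Claim 2 ($571): 20% coinsurance on $571 = $114.20. Cost to owner: $114.20. OOP to date $2,751.20.
Claim 3 ($247): deductible met; 20% of $247 = $49.40. Cost to owner: $49.40. OOP to date $2,800.60.
Claim 4 ($280): 20% coinsurance on $280 = $56. Owner owes $56 (running OOP $2,856.60).
Claim 5 ($6,218): deductible already satisfied, so owner's share is 20% × $6,218 = $1,243.60. Owner owes $1,243.60 (running OOP $4,100.20).
Total paid by the owner: $2,637 + $114.20 + $49.40 + $56 + $1,243.60 = $4,100.20.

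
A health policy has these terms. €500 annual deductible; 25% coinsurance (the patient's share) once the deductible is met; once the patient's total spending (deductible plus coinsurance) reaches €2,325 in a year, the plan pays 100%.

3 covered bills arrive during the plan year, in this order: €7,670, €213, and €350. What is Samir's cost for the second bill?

Claim 1 — €7,670: €500 to deductible, leaving €7,170; patient's 25% is €1,792.50. Patient pays €2,292.50; OOP now €2,292.50.
Claim 2 — €213: deductible already satisfied, so patient's share is 25% × €213 = €53.25. Adding that to €2,292.50 gives €2,345.75, past the €2,325 cap; patient pays only €2,325 − €2,292.50 = €32.50.

€32.50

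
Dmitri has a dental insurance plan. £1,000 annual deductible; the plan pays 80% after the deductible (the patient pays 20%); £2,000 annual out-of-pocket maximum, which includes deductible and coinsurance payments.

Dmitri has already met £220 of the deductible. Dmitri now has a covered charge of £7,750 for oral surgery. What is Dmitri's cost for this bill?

Remaining deductible: £1,000 − £220 = £780.
After the £780 deductible portion, £7,750 − £780 = £6,970 is subject to coinsurance.
Patient's 20% share of £6,970 is £1,394.
So the patient owes £780 + £1,394 = £2,174 before any cap.
Year-to-date out-of-pocket would reach £220 + £2,174 = £2,394, above the £2,000 maximum, so the patient pays only £2,000 − £220 = £1,780.

£1,780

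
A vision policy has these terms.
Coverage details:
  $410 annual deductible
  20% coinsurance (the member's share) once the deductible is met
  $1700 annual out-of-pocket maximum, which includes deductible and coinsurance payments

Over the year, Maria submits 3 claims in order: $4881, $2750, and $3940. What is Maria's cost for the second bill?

$395.80

#1 ($4881): $410 to deductible, leaving $4471; member's 20% is $894.20. Member pays $1304.20; OOP now $1304.20.
#2 ($2750): 20% coinsurance on $2750 = $550. Adding that to $1304.20 gives $1854.20, past the $1700 cap; member pays only $1700 − $1304.20 = $395.80.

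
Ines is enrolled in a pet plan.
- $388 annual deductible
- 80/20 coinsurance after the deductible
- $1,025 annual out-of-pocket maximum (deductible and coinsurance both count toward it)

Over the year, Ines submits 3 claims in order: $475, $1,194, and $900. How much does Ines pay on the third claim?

$180

Claim 1 — $475: $388 finishes the deductible; $87 goes to coinsurance; coinsurance $87 × 20% = $17.40. Owner owes $405.40 (running OOP $405.40).
Claim 2 — $1,194: deductible already satisfied, so owner's share is 20% × $1,194 = $238.80. Owner pays $238.80; OOP now $644.20.
Claim 3 — $900: 20% coinsurance on $900 = $180. Owner owes $180 (running OOP $824.20).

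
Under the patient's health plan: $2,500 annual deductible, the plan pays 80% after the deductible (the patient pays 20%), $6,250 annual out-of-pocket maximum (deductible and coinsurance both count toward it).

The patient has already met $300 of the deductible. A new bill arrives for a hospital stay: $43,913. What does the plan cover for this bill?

Deductible still to meet: $2,500 − $300 = $2,200.
After the $2,200 deductible portion, $43,913 − $2,200 = $41,713 is subject to coinsurance.
Patient's 20% share of $41,713 is $8,342.60.
That puts the patient's cost at $2,200 + $8,342.60 = $10,542.60 before any cap.
Adding $10,542.60 to the $300 already spent would give $10,842.60, which exceeds the $6,250 cap; the patient pays just $6,250 − $300 = $5,950.
The insurer covers the remainder: $43,913 − $5,950 = $37,963.

$37,963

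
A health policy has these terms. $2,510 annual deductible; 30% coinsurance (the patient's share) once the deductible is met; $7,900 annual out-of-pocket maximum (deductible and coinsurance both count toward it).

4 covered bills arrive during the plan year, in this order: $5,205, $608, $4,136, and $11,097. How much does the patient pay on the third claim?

Claim 1 — $5,205: $2,510 finishes the deductible; $2,695 goes to coinsurance; coinsurance $2,695 × 30% = $808.50. Cost to patient: $3,318.50. OOP to date $3,318.50.
Claim 2 — $608: deductible met; 30% of $608 = $182.40. Patient owes $182.40 (running OOP $3,500.90).
Claim 3 — $4,136: deductible met; 30% of $4,136 = $1,240.80. Patient pays $1,240.80; OOP now $4,741.70.

$1,240.80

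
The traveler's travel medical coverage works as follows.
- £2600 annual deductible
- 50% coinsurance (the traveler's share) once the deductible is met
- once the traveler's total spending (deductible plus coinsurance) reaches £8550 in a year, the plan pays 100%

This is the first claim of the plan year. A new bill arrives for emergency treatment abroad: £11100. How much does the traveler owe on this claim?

£6850

The full £2600 deductible is still open; £2600 of this bill applies to it.
After the £2600 deductible portion, £11100 − £2600 = £8500 is subject to coinsurance.
50% of £8500 = £4250 falls to the traveler.
That puts the traveler's cost at £2600 + £4250 = £6850 before any cap.
Total out-of-pocket so far would be £0 + £6850 = £6850, below the £8550 cap — no reduction.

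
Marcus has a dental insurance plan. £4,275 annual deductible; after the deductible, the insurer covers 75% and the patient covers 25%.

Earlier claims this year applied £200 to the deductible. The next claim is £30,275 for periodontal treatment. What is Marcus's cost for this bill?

£200 of the £4,275 deductible is already met, leaving £4,075.
That leaves £30,275 − £4,075 = £26,200 for coinsurance.
Coinsurance: £26,200 × 25% = £6,550.
That puts the patient's cost at £4,075 + £6,550 = £10,625.

£10,625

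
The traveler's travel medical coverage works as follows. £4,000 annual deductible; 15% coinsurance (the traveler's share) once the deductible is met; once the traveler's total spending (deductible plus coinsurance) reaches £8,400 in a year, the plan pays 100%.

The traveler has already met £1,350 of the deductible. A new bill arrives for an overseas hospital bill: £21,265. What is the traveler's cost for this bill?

Deductible still to meet: £4,000 − £1,350 = £2,650.
After the £2,650 deductible portion, £21,265 − £2,650 = £18,615 is subject to coinsurance.
Coinsurance: £18,615 × 15% = £2,792.25.
That puts the traveler's cost at £2,650 + £2,792.25 = £5,442.25 before any cap.
Cumulative spending £1,350 + £5,442.25 = £6,792.25 stays under the £8,400 maximum.

£5,442.25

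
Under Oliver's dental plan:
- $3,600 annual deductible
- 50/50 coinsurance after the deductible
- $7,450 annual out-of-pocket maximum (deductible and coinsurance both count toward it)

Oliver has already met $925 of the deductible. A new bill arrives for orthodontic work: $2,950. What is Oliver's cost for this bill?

Deductible still to meet: $3,600 − $925 = $2,675.
After the $2,675 deductible portion, $2,950 − $2,675 = $275 is subject to coinsurance.
Coinsurance: $275 × 50% = $137.50.
Patient responsibility before any cap: $2,675 + $137.50 = $2,812.50.
Cumulative spending $925 + $2,812.50 = $3,737.50 stays under the $7,450 maximum.

$2,812.50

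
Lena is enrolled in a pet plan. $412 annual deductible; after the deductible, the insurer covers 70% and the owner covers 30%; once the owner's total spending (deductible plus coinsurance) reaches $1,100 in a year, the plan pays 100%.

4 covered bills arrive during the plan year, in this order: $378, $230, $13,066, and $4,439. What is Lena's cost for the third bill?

$629.20

Claim 1 ($378): all of it applies to the deductible. Owner pays $378; OOP now $378.
Claim 2 ($230): deductible takes $34, $196 remains; coinsurance $196 × 30% = $58.80. Cost to owner: $92.80. OOP to date $470.80.
Claim 3 ($13,066): deductible met; 30% of $13,066 = $3,919.80. OOP would hit $4,390.60 > $1,100, so the cap limits the owner to $1,100 − $470.80 = $629.20.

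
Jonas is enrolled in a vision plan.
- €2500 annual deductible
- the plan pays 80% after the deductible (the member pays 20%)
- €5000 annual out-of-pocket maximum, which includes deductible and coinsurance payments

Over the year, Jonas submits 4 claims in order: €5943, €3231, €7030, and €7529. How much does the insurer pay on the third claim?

€5864.80

Claim 1 — €5943: €2500 to deductible, leaving €3443; 20% of €3443 = €688.60. Member owes €3188.60 (running OOP €3188.60). Insurer: €5943 − €3188.60 = €2754.40.
Claim 2 — €3231: 20% coinsurance on €3231 = €646.20. Cost to member: €646.20. OOP to date €3834.80. Plan pays €3231 − €646.20 = €2584.80.
Claim 3 — €7030: 20% coinsurance on €7030 = €1406. That would push OOP to €5240.80, over the €5000 cap, so member pays €5000 − €3834.80 = €1165.20. Insurer: €7030 − €1165.20 = €5864.80.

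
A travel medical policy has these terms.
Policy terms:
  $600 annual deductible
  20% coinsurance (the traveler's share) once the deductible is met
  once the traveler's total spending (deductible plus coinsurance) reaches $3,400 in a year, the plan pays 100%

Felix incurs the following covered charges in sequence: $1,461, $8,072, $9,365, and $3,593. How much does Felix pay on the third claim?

$1,013.40

#1 ($1,461): $600 finishes the deductible; $861 goes to coinsurance; coinsurance $861 × 20% = $172.20. Traveler owes $772.20 (running OOP $772.20).
#2 ($8,072): deductible met; 20% of $8,072 = $1,614.40. Cost to traveler: $1,614.40. OOP to date $2,386.60.
#3 ($9,365): 20% coinsurance on $9,365 = $1,873. OOP would hit $4,259.60 > $3,400, so the cap limits the traveler to $3,400 − $2,386.60 = $1,013.40.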